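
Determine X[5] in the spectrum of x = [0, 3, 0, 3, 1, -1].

X[5] = Σ(n=0 to 5) x[n] · ω_6^(5n) where ω_6 = e^(-2πi/6)
= (0)·ω_6^0 + (3)·ω_6^5 + (0)·ω_6^10 + (3)·ω_6^15 + (1)·ω_6^20 + (-1)·ω_6^25

X[5] = -2.5000+2.5981i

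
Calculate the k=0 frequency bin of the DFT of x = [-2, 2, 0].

X[0] = Σ(n=0 to 2) x[n] · ω_3^0 = Σ x[n]
= (-2) + (2) + (0)

X[0] = 0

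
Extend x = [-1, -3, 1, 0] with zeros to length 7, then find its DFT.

Original 4-point DFT: [-3, -2+3i, 3, -2-3i]
Zero-padded 7-point DFT provides frequency interpolation.

DFT_7([x, 0, ...]) = [-3, -3.0930+1.3706i, -1.2334+3.3587i, 2.3264+2.0835i, 2.3264-2.0835i, -1.2334-3.3587i, -3.0930-1.3706i]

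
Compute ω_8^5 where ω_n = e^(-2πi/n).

ω_8^5 = e^(-2πi·5/8)
= cos(-2π·5/8) + i·sin(-2π·5/8)
= cos(-10π/8) + i·sin(-10π/8)

ω_8^5 = cos(-10π/8) + i·sin(-10π/8) = -0.7071+0.7071i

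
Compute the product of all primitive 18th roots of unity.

The primitive 18th roots of unity are ω_18^k for k coprime to 18: k ∈ {1, 5, 7, 11, 13, 17}
Their product equals the constant term of the cyclotomic polynomial Φ_18(x) up to sign.
For n ≥ 3, the product of all primitive nth roots of unity is 1. (For n=1 it is 1; for n=2 it is -1.)

1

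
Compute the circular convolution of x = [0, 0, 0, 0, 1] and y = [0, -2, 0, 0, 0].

(x ⊛ y)[n] = Σ(m=0 to 4) x[m] · y[(n-m) mod 5]

Computing each output sample:
(x ⊛ y)[0] = -2
(x ⊛ y)[1] = 0
(x ⊛ y)[2] = 0
(x ⊛ y)[3] = 0
(x ⊛ y)[4] = 0

x ⊛ y = [-2, 0, 0, 0, 0]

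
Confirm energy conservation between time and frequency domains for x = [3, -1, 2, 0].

Time domain:
Σ|x[n]|² = |3|² + |-1|² + |2|² + |0|² = 14.0000

Frequency domain:
(1/4)Σ|X[k]|² = (1/4)(|4|² + |1+1i|² + |6|² + |1-1i|²) = (1/4)·56.0000 = 14.0000

Both sides agree, confirming Parseval's theorem.

Σ|x[n]|² = (1/N)Σ|X[k]|² = 14.0000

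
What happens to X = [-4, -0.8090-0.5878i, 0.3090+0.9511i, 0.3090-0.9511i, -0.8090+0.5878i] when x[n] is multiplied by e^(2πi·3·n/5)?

Modulation property: DFT(ω_5^(-3n)·x[n]) = X[(k-3) mod 5], so circularly shift X by 3 positions.

X[k-3] = [0.3090+0.9511i, 0.3090-0.9511i, -0.8090+0.5878i, -4, -0.8090-0.5878i]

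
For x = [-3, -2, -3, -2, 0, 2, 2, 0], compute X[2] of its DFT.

X[2] = Σ(n=0 to 7) x[n] · ω_8^(2n) where ω_8 = e^(-2πi/8)
= (-3)·ω_8^0 + (-2)·ω_8^2 + (-3)·ω_8^4 + (-2)·ω_8^6 + (0)·ω_8^8 + (2)·ω_8^10 + (2)·ω_8^12 + (0)·ω_8^14

X[2] = -2-2i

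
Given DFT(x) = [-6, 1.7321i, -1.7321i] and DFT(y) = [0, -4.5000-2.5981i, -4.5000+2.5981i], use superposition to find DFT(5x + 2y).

By linearity: DFT(5x + 2y) = 5·DFT(x) + 2·DFT(y)
= 5·[-6, 1.7321i, -1.7321i] + 2·[0, -4.5000-2.5981i, -4.5000+2.5981i]

Computing element-wise:
Z[0] = 5·(-6) + 2·(0) = -30
Z[1] = 5·(1.7321i) + 2·(-4.5000-2.5981i) = -9.0000+3.4643i
Z[2] = 5·(-1.7321i) + 2·(-4.5000+2.5981i) = -9.0000-3.4643i

DFT(5x + 2y) = 5·X + 2·Y = [-30, -9.0000+3.4643i, -9.0000-3.4643i]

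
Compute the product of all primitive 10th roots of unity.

The primitive 10th roots of unity are ω_10^k for k coprime to 10: k ∈ {1, 3, 7, 9}
Their product equals the constant term of the cyclotomic polynomial Φ_10(x) up to sign.
For n ≥ 3, the product of all primitive nth roots of unity is 1. (For n=1 it is 1; for n=2 it is -1.)

1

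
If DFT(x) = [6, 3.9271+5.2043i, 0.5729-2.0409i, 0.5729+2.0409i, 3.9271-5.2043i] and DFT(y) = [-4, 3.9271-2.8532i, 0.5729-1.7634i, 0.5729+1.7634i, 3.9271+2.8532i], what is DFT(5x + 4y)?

By linearity: DFT(5x + 4y) = 5·DFT(x) + 4·DFT(y)
= 5·[6, 3.9271+5.2043i, 0.5729-2.0409i, 0.5729+2.0409i, 3.9271-5.2043i] + 4·[-4, 3.9271-2.8532i, 0.5729-1.7634i, 0.5729+1.7634i, 3.9271+2.8532i]

Computing element-wise:
Z[0] = 5·(6) + 4·(-4) = 14
Z[1] = 5·(3.9271+5.2043i) + 4·(3.9271-2.8532i) = 35.3439+14.6087i
Z[2] = 5·(0.5729-2.0409i) + 4·(0.5729-1.7634i) = 5.1561-17.2581i
Z[3] = 5·(0.5729+2.0409i) + 4·(0.5729+1.7634i) = 5.1561+17.2581i
Z[4] = 5·(3.9271-5.2043i) + 4·(3.9271+2.8532i) = 35.3439-14.6087i

DFT(5x + 4y) = 5·X + 4·Y = [14, 35.3439+14.6087i, 5.1561-17.2581i, 5.1561+17.2581i, 35.3439-14.6087i]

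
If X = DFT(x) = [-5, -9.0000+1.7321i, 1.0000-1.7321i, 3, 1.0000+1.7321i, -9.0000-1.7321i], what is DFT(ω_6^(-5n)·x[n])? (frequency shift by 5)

Modulation property: DFT(ω_6^(-5n)·x[n]) = X[(k-5) mod 6], so circularly shift X by 5 positions.

X[k-5] = [-9.0000+1.7321i, 1.0000-1.7321i, 3, 1.0000+1.7321i, -9.0000-1.7321i, -5]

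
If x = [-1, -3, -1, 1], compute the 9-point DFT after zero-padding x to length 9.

Original 4-point DFT: [-4, 4i, 0, -4i]
Zero-padded 9-point DFT provides frequency interpolation.

DFT_9([x, 0, ...]) = [-4, -3.9718+2.0471i, -1.0813+4.1625i, 2.0000+1.7321i, 0.5530-0.4828i, 0.5530+0.4828i, 2.0000-1.7321i, -1.0813-4.1625i, -3.9718-2.0471i]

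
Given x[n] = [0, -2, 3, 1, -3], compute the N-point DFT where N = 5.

X[k] = Σ(n=0 to 4) x[n] · ω_5^(nk)
where ω_5 = e^(-2πi/5)

Computing each X[k]:
X[0] = -1
X[1] = -4.7812-2.1266i
X[2] = 5.2812+1.3143i
X[3] = 5.2812-1.3143i
X[4] = -4.7812+2.1266i

X = [-1, -4.7812-2.1266i, 5.2812+1.3143i, 5.2812-1.3143i, -4.7812+2.1266i]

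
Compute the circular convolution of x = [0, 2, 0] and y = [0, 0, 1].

(x ⊛ y)[n] = Σ(m=0 to 2) x[m] · y[(n-m) mod 3]

Computing each output sample:
(x ⊛ y)[0] = 2
(x ⊛ y)[1] = 0
(x ⊛ y)[2] = 0

x ⊛ y = [2, 0, 0]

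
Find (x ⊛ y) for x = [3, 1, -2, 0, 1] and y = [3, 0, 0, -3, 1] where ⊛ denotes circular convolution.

(x ⊛ y)[n] = Σ(m=0 to 4) x[m] · y[(n-m) mod 5]

Computing each output sample:
(x ⊛ y)[0] = 16
(x ⊛ y)[1] = 1
(x ⊛ y)[2] = -9
(x ⊛ y)[3] = -8
(x ⊛ y)[4] = 3

x ⊛ y = [16, 1, -9, -8, 3]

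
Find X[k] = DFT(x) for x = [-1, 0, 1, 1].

X[k] = Σ(n=0 to 3) x[n] · ω_4^(nk)
where ω_4 = e^(-2πi/4)

Computing each X[k]:
X[0] = 1
X[1] = -2+1i
X[2] = -1
X[3] = -2-1i

X = [1, -2+1i, -1, -2-1i]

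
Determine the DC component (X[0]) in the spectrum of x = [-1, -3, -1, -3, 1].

X[0] = Σ(n=0 to 4) x[n] · ω_5^0 = Σ x[n]
= (-1) + (-3) + (-1) + (-3) + (1)

X[0] = -7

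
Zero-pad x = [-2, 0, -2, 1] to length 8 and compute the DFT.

Original 4-point DFT: [-3, 1i, -5, -1i]
Zero-padded 8-point DFT provides frequency interpolation.

DFT_8([x, 0, ...]) = [-3, -2.7071+1.2929i, 1i, -1.2929-2.7071i, -5, -1.2929+2.7071i, -1i, -2.7071-1.2929i]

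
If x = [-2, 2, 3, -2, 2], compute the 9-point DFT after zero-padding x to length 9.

Original 5-point DFT: [3, -1.5729-2.9389i, -4.9271+4.7553i, -4.9271-4.7553i, -1.5729+2.9389i]
Zero-padded 9-point DFT provides frequency interpolation.

DFT_9([x, 0, ...]) = [3, -0.8264-3.1920i, -1.9397-3.4422i, -7.5000-0.8660i, -0.2340+4.9460i, -0.2340-4.9460i, -7.5000+0.8660i, -1.9397+3.4422i, -0.8264+3.1920i]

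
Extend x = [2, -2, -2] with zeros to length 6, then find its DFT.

Original 3-point DFT: [-2, 4, 4]
Zero-padded 6-point DFT provides frequency interpolation.

DFT_6([x, 0, ...]) = [-2, 2.0000+3.4641i, 4, 2, 4, 2.0000-3.4641i]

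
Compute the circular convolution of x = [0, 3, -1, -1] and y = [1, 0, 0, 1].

(x ⊛ y)[n] = Σ(m=0 to 3) x[m] · y[(n-m) mod 4]

Computing each output sample:
(x ⊛ y)[0] = 3
(x ⊛ y)[1] = 2
(x ⊛ y)[2] = -2
(x ⊛ y)[3] = -1

x ⊛ y = [3, 2, -2, -1]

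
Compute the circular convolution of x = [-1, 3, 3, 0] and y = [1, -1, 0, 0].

(x ⊛ y)[n] = Σ(m=0 to 3) x[m] · y[(n-m) mod 4]

Computing each output sample:
(x ⊛ y)[0] = -1
(x ⊛ y)[1] = 4
(x ⊛ y)[2] = 0
(x ⊛ y)[3] = -3

x ⊛ y = [-1, 4, 0, -3]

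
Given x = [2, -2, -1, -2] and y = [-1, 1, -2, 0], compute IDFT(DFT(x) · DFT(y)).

(x ⊛ y)[n] = Σ(m=0 to 3) x[m] · y[(n-m) mod 4]

Computing each output sample:
(x ⊛ y)[0] = -2
(x ⊛ y)[1] = 8
(x ⊛ y)[2] = -5
(x ⊛ y)[3] = 5

x ⊛ y = [-2, 8, -5, 5]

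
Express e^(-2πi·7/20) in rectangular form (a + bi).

ω_20^7 = e^(-2πi·7/20)
= cos(-2π·7/20) + i·sin(-2π·7/20)
= cos(-14π/20) + i·sin(-14π/20)

ω_20^7 = cos(-14π/20) + i·sin(-14π/20) = -0.5878-0.8090i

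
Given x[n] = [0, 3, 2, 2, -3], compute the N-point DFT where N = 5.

X[k] = Σ(n=0 to 4) x[n] · ω_5^(nk)
where ω_5 = e^(-2πi/5)

Computing each X[k]:
X[0] = 4
X[1] = -3.2361-5.7063i
X[2] = 1.2361-3.5267i
X[3] = 1.2361+3.5267i
X[4] = -3.2361+5.7063i

X = [4, -3.2361-5.7063i, 1.2361-3.5267i, 1.2361+3.5267i, -3.2361+5.7063i]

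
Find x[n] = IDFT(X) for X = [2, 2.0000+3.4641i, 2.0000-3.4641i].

x[n] = (1/3) Σ(k=0 to 2) X[k] · e^(2πikn/3)

Computing each x[n]:
x[0] = 2
x[1] = -2
x[2] = 2

x = [2, -2, 2]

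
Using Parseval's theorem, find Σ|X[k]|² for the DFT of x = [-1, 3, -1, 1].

Parseval: Σ|x[n]|² = (1/N)Σ|X[k]|², so Σ|X[k]|² = N·Σ|x[n]|² = 4·12.0000

Σ|X[k]|² = N·Σ|x[n]|² = 4·12.0000 = 48.0000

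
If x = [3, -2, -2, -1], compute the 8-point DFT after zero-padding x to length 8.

Original 4-point DFT: [-2, 5+1i, 4, 5-1i]
Zero-padded 8-point DFT provides frequency interpolation.

DFT_8([x, 0, ...]) = [-2, 2.2929+4.1213i, 5+1i, 3.7071+0.1213i, 4, 3.7071-0.1213i, 5-1i, 2.2929-4.1213i]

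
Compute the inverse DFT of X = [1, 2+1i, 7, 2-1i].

x[n] = (1/4) Σ(k=0 to 3) X[k] · e^(2πikn/4)

Computing each x[n]:
x[0] = 3
x[1] = -2
x[2] = 1
x[3] = -1

x = [3, -2, 1, -1]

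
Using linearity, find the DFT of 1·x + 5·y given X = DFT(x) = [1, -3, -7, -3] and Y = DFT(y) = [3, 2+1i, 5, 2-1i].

By linearity: DFT(1x + 5y) = 1·DFT(x) + 5·DFT(y)
= 1·[1, -3, -7, -3] + 5·[3, 2+1i, 5, 2-1i]

Computing element-wise:
Z[0] = 1·(1) + 5·(3) = 16
Z[1] = 1·(-3) + 5·(2+1i) = 7+5i
Z[2] = 1·(-7) + 5·(5) = 18
Z[3] = 1·(-3) + 5·(2-1i) = 7-5i

DFT(1x + 5y) = 1·X + 5·Y = [16, 7+5i, 18, 7-5i]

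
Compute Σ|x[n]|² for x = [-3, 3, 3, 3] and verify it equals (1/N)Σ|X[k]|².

Time domain:
Σ|x[n]|² = |-3|² + |3|² + |3|² + |3|² = 36.0000

Frequency domain:
(1/4)Σ|X[k]|² = (1/4)(|6|² + |-6|² + |-6|² + |-6|²) = (1/4)·144.0000 = 36.0000

Both sides agree, confirming Parseval's theorem.

Σ|x[n]|² = (1/N)Σ|X[k]|² = 36.0000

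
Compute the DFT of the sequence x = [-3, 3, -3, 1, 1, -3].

X[k] = Σ(n=0 to 5) x[n] · ω_6^(nk)
where ω_6 = e^(-2πi/6)

Computing each X[k]:
X[0] = -4
X[1] = -3.0000-1.7321i
X[2] = -1.0000-8.6603i
X[3] = -6
X[4] = -1.0000+8.6603i
X[5] = -3.0000+1.7321i

X = [-4, -3.0000-1.7321i, -1.0000-8.6603i, -6, -1.0000+8.6603i, -3.0000+1.7321i]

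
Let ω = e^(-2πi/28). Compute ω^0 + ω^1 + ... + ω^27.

Sum of all nth roots of unity equals 0 for n > 1 (geometric series with r ≠ 1).

0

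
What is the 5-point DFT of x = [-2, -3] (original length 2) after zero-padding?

Original 2-point DFT: [-5, 1]
Zero-padded 5-point DFT provides frequency interpolation.

DFT_5([x, 0, ...]) = [-5, -2.9271+2.8532i, 0.4271+1.7634i, 0.4271-1.7634i, -2.9271-2.8532i]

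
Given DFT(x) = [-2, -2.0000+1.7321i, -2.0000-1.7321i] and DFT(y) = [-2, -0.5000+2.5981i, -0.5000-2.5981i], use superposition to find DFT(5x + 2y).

By linearity: DFT(5x + 2y) = 5·DFT(x) + 2·DFT(y)
= 5·[-2, -2.0000+1.7321i, -2.0000-1.7321i] + 2·[-2, -0.5000+2.5981i, -0.5000-2.5981i]

Computing element-wise:
Z[0] = 5·(-2) + 2·(-2) = -14
Z[1] = 5·(-2.0000+1.7321i) + 2·(-0.5000+2.5981i) = -11.0000+13.8567i
Z[2] = 5·(-2.0000-1.7321i) + 2·(-0.5000-2.5981i) = -11.0000-13.8567i

DFT(5x + 2y) = 5·X + 2·Y = [-14, -11.0000+13.8567i, -11.0000-13.8567i]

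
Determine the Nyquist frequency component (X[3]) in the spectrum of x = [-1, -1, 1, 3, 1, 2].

X[3] = Σ(n=0 to 5) x[n] · ω_6^(3n) where ω_6 = e^(-2πi/6)
= (-1)·ω_6^0 + (-1)·ω_6^3 + (1)·ω_6^6 + (3)·ω_6^9 + (1)·ω_6^12 + (2)·ω_6^15

X[3] = -3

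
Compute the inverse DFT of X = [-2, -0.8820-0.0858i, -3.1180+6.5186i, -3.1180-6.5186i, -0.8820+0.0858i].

x[n] = (1/5) Σ(k=0 to 4) X[k] · e^(2πikn/5)

Computing each x[n]:
x[0] = -2
x[1] = -1
x[2] = 2
x[3] = -3
x[4] = 2

x = [-2, -1, 2, -3, 2]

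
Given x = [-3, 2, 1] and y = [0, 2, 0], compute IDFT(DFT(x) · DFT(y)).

(x ⊛ y)[n] = Σ(m=0 to 2) x[m] · y[(n-m) mod 3]

Computing each output sample:
(x ⊛ y)[0] = 2
(x ⊛ y)[1] = -6
(x ⊛ y)[2] = 4

x ⊛ y = [2, -6, 4]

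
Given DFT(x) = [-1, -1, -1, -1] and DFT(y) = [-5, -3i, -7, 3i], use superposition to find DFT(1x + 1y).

By linearity: DFT(1x + 1y) = 1·DFT(x) + 1·DFT(y)
= 1·[-1, -1, -1, -1] + 1·[-5, -3i, -7, 3i]

Computing element-wise:
Z[0] = 1·(-1) + 1·(-5) = -6
Z[1] = 1·(-1) + 1·(-3i) = -1-3i
Z[2] = 1·(-1) + 1·(-7) = -8
Z[3] = 1·(-1) + 1·(3i) = -1+3i

DFT(1x + 1y) = 1·X + 1·Y = [-6, -1-3i, -8, -1+3i]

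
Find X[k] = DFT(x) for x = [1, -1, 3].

X[k] = Σ(n=0 to 2) x[n] · ω_3^(nk)
where ω_3 = e^(-2πi/3)

Computing each X[k]:
X[0] = 3
X[1] = 3.4641i
X[2] = -3.4641i

X = [3, 3.4641i, -3.4641i]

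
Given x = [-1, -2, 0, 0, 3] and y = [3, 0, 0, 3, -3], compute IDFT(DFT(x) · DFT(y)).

(x ⊛ y)[n] = Σ(m=0 to 4) x[m] · y[(n-m) mod 5]

Computing each output sample:
(x ⊛ y)[0] = 3
(x ⊛ y)[1] = -6
(x ⊛ y)[2] = 9
(x ⊛ y)[3] = -12
(x ⊛ y)[4] = 6

x ⊛ y = [3, -6, 9, -12, 6]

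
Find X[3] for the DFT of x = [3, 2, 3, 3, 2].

X[3] = Σ(n=0 to 4) x[n] · ω_5^(3n) where ω_5 = e^(-2πi/5)
= (3)·ω_5^0 + (2)·ω_5^3 + (3)·ω_5^6 + (3)·ω_5^9 + (2)·ω_5^12

X[3] = 1.6180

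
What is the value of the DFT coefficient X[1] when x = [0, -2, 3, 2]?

X[1] = Σ(n=0 to 3) x[n] · ω_4^(1n) where ω_4 = e^(-2πi/4)
= (0)·ω_4^0 + (-2)·ω_4^1 + (3)·ω_4^2 + (2)·ω_4^3

X[1] = -3+4i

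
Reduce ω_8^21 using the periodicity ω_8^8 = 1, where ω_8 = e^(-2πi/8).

Since ω_8^8 = 1, powers reduce modulo 8.
21 mod 8 = 5
So ω_8^21 = ω_8^5 = e^(-2πi·5/8)

ω_8^21 = ω_8^5 = -0.7071+0.7071i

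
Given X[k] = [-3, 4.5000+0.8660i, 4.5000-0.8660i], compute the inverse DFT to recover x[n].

x[n] = (1/3) Σ(k=0 to 2) X[k] · e^(2πikn/3)

Computing each x[n]:
x[0] = 2
x[1] = -3
x[2] = -2

x = [2, -3, -2]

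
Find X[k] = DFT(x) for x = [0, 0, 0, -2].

X[k] = Σ(n=0 to 3) x[n] · ω_4^(nk)
where ω_4 = e^(-2πi/4)

Computing each X[k]:
X[0] = -2
X[1] = -2i
X[2] = 2
X[3] = 2i

X = [-2, -2i, 2, 2i]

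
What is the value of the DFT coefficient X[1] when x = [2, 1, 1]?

X[1] = Σ(n=0 to 2) x[n] · ω_3^(1n) where ω_3 = e^(-2πi/3)
= (2)·ω_3^0 + (1)·ω_3^1 + (1)·ω_3^2

X[1] = 1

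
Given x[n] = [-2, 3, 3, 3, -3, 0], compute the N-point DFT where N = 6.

X[k] = Σ(n=0 to 5) x[n] · ω_6^(nk)
where ω_6 = e^(-2πi/6)

Computing each X[k]:
X[0] = 4
X[1] = -3.5000-7.7942i
X[2] = -0.5000+2.5981i
X[3] = -8
X[4] = -0.5000-2.5981i
X[5] = -3.5000+7.7942i

X = [4, -3.5000-7.7942i, -0.5000+2.5981i, -8, -0.5000-2.5981i, -3.5000+7.7942i]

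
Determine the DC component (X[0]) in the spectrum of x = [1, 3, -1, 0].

X[0] = Σ(n=0 to 3) x[n] · ω_4^0 = Σ x[n]
= (1) + (3) + (-1) + (0)

X[0] = 3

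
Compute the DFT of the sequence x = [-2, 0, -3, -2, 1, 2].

X[k] = Σ(n=0 to 5) x[n] · ω_6^(nk)
where ω_6 = e^(-2πi/6)

Computing each X[k]:
X[0] = -4
X[1] = 2.0000+5.1962i
X[2] = -4.0000-1.7321i
X[3] = -4
X[4] = -4.0000+1.7321i
X[5] = 2.0000-5.1962i

X = [-4, 2.0000+5.1962i, -4.0000-1.7321i, -4, -4.0000+1.7321i, 2.0000-5.1962i]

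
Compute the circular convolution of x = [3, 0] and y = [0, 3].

(x ⊛ y)[n] = Σ(m=0 to 1) x[m] · y[(n-m) mod 2]

Computing each output sample:
(x ⊛ y)[0] = 0
(x ⊛ y)[1] = 9

x ⊛ y = [0, 9]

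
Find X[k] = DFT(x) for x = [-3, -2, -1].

X[k] = Σ(n=0 to 2) x[n] · ω_3^(nk)
where ω_3 = e^(-2πi/3)

Computing each X[k]:
X[0] = -6
X[1] = -1.5000+0.8660i
X[2] = -1.5000-0.8660i

X = [-6, -1.5000+0.8660i, -1.5000-0.8660i]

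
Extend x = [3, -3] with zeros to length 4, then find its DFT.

Original 2-point DFT: [0, 6]
Zero-padded 4-point DFT provides frequency interpolation.

DFT_4([x, 0, ...]) = [0, 3+3i, 6, 3-3i]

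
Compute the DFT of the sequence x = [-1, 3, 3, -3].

X[k] = Σ(n=0 to 3) x[n] · ω_4^(nk)
where ω_4 = e^(-2πi/4)

Computing each X[k]:
X[0] = 2
X[1] = -4-6i
X[2] = 2
X[3] = -4+6i

X = [2, -4-6i, 2, -4+6i]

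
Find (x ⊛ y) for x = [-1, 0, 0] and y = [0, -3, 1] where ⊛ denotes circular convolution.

(x ⊛ y)[n] = Σ(m=0 to 2) x[m] · y[(n-m) mod 3]

Computing each output sample:
(x ⊛ y)[0] = 0
(x ⊛ y)[1] = 3
(x ⊛ y)[2] = -1

x ⊛ y = [0, 3, -1]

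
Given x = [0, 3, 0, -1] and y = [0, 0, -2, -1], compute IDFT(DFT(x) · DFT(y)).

(x ⊛ y)[n] = Σ(m=0 to 3) x[m] · y[(n-m) mod 4]

Computing each output sample:
(x ⊛ y)[0] = -3
(x ⊛ y)[1] = 2
(x ⊛ y)[2] = 1
(x ⊛ y)[3] = -6

x ⊛ y = [-3, 2, 1, -6]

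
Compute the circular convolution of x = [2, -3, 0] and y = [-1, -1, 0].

(x ⊛ y)[n] = Σ(m=0 to 2) x[m] · y[(n-m) mod 3]

Computing each output sample:
(x ⊛ y)[0] = -2
(x ⊛ y)[1] = 1
(x ⊛ y)[2] = 3

x ⊛ y = [-2, 1, 3]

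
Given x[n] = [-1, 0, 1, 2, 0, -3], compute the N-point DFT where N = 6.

X[k] = Σ(n=0 to 5) x[n] · ω_6^(nk)
where ω_6 = e^(-2πi/6)

Computing each X[k]:
X[0] = -1
X[1] = -5.0000-3.4641i
X[2] = 2.0000-1.7321i
X[3] = 1
X[4] = 2.0000+1.7321i
X[5] = -5.0000+3.4641i

X = [-1, -5.0000-3.4641i, 2.0000-1.7321i, 1, 2.0000+1.7321i, -5.0000+3.4641i]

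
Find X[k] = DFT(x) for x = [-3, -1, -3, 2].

X[k] = Σ(n=0 to 3) x[n] · ω_4^(nk)
where ω_4 = e^(-2πi/4)

Computing each X[k]:
X[0] = -5
X[1] = 3i
X[2] = -7
X[3] = -3i

X = [-5, 3i, -7, -3i]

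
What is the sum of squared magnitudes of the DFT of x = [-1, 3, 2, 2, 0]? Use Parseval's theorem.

Parseval: Σ|x[n]|² = (1/N)Σ|X[k]|², so Σ|X[k]|² = N·Σ|x[n]|² = 5·18.0000

Σ|X[k]|² = N·Σ|x[n]|² = 5·18.0000 = 90.0000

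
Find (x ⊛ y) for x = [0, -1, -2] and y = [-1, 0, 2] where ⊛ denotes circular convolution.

(x ⊛ y)[n] = Σ(m=0 to 2) x[m] · y[(n-m) mod 3]

Computing each output sample:
(x ⊛ y)[0] = -2
(x ⊛ y)[1] = -3
(x ⊛ y)[2] = 2

x ⊛ y = [-2, -3, 2]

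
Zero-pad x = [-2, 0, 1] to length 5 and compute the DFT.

Original 3-point DFT: [-1, -2.5000+0.8660i, -2.5000-0.8660i]
Zero-padded 5-point DFT provides frequency interpolation.

DFT_5([x, 0, ...]) = [-1, -2.8090-0.5878i, -1.6910+0.9511i, -1.6910-0.9511i, -2.8090+0.5878i]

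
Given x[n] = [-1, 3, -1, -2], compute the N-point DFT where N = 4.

X[k] = Σ(n=0 to 3) x[n] · ω_4^(nk)
where ω_4 = e^(-2πi/4)

Computing each X[k]:
X[0] = -1
X[1] = -5i
X[2] = -3
X[3] = 5i

X = [-1, -5i, -3, 5i]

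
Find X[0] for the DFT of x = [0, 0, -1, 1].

X[0] = Σ(n=0 to 3) x[n] · ω_4^0 = Σ x[n]
= (0) + (0) + (-1) + (1)

X[0] = 0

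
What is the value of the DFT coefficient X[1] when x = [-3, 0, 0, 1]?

X[1] = Σ(n=0 to 3) x[n] · ω_4^(1n) where ω_4 = e^(-2πi/4)
= (-3)·ω_4^0 + (0)·ω_4^1 + (0)·ω_4^2 + (1)·ω_4^3

X[1] = -3+1i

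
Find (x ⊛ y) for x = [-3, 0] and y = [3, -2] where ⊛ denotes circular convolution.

(x ⊛ y)[n] = Σ(m=0 to 1) x[m] · y[(n-m) mod 2]

Computing each output sample:
(x ⊛ y)[0] = -9
(x ⊛ y)[1] = 6

x ⊛ y = [-9, 6]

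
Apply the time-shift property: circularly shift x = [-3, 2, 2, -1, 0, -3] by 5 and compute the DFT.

Time shift by 5: X_shifted[k] = ω_6^(5k) · X[k]
Shifted x = [2, 2, -1, 0, -3, -3]

DFT(x[n-5]) = [-3, 3.5000-6.0622i, 4.5000-2.5981i, -1, 4.5000+2.5981i, 3.5000+6.0622i]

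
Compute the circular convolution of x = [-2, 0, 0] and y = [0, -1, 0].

(x ⊛ y)[n] = Σ(m=0 to 2) x[m] · y[(n-m) mod 3]

Computing each output sample:
(x ⊛ y)[0] = 0
(x ⊛ y)[1] = 2
(x ⊛ y)[2] = 0

x ⊛ y = [0, 2, 0]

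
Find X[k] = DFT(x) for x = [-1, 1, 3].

X[k] = Σ(n=0 to 2) x[n] · ω_3^(nk)
where ω_3 = e^(-2πi/3)

Computing each X[k]:
X[0] = 3
X[1] = -3.0000+1.7321i
X[2] = -3.0000-1.7321i

X = [3, -3.0000+1.7321i, -3.0000-1.7321i]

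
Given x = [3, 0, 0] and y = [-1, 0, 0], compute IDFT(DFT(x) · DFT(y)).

(x ⊛ y)[n] = Σ(m=0 to 2) x[m] · y[(n-m) mod 3]

Computing each output sample:
(x ⊛ y)[0] = -3
(x ⊛ y)[1] = 0
(x ⊛ y)[2] = 0

x ⊛ y = [-3, 0, 0]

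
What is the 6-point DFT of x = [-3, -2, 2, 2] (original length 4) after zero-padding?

Original 4-point DFT: [-1, -5+4i, -1, -5-4i]
Zero-padded 6-point DFT provides frequency interpolation.

DFT_6([x, 0, ...]) = [-1, -7, -1.0000+3.4641i, -1, -1.0000-3.4641i, -7]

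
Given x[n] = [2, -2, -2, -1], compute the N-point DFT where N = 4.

X[k] = Σ(n=0 to 3) x[n] · ω_4^(nk)
where ω_4 = e^(-2πi/4)

Computing each X[k]:
X[0] = -3
X[1] = 4+1i
X[2] = 3
X[3] = 4-1i

X = [-3, 4+1i, 3, 4-1i]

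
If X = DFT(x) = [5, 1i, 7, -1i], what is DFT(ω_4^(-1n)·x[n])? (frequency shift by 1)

Modulation property: DFT(ω_4^(-1n)·x[n]) = X[(k-1) mod 4], so circularly shift X by 1 positions.

X[k-1] = [-1i, 5, 1i, 7]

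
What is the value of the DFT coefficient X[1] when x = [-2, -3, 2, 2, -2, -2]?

X[1] = Σ(n=0 to 5) x[n] · ω_6^(1n) where ω_6 = e^(-2πi/6)
= (-2)·ω_6^0 + (-3)·ω_6^1 + (2)·ω_6^2 + (2)·ω_6^3 + (-2)·ω_6^4 + (-2)·ω_6^5

X[1] = -6.5000-2.5981i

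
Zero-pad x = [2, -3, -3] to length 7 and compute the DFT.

Original 3-point DFT: [-4, 5, 5]
Zero-padded 7-point DFT provides frequency interpolation.

DFT_7([x, 0, ...]) = [-4, 0.7971+5.2703i, 5.3705+1.6231i, 2.8324-1.0438i, 2.8324+1.0438i, 5.3705-1.6231i, 0.7971-5.2703i]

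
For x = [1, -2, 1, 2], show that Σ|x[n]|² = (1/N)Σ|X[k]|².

Time domain:
Σ|x[n]|² = |1|² + |-2|² + |1|² + |2|² = 10.0000

Frequency domain:
(1/4)Σ|X[k]|² = (1/4)(|2|² + |4i|² + |2|² + |-4i|²) = (1/4)·40.0000 = 10.0000

Both sides agree, confirming Parseval's theorem.

Σ|x[n]|² = (1/N)Σ|X[k]|² = 10.0000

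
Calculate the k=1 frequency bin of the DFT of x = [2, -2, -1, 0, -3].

X[1] = Σ(n=0 to 4) x[n] · ω_5^(1n) where ω_5 = e^(-2πi/5)
= (2)·ω_5^0 + (-2)·ω_5^1 + (-1)·ω_5^2 + (0)·ω_5^3 + (-3)·ω_5^4

X[1] = 1.2639-0.3633i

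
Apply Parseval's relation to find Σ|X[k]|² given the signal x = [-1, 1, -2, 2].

Parseval: Σ|x[n]|² = (1/N)Σ|X[k]|², so Σ|X[k]|² = N·Σ|x[n]|² = 4·10.0000

Σ|X[k]|² = N·Σ|x[n]|² = 4·10.0000 = 40.0000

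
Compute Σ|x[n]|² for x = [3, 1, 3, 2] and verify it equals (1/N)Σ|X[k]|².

Time domain:
Σ|x[n]|² = |3|² + |1|² + |3|² + |2|² = 23.0000

Frequency domain:
(1/4)Σ|X[k]|² = (1/4)(|9|² + |1i|² + |3|² + |-1i|²) = (1/4)·92.0000 = 23.0000

Both sides agree, confirming Parseval's theorem.

Σ|x[n]|² = (1/N)Σ|X[k]|² = 23.0000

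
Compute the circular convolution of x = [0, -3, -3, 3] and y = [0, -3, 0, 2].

(x ⊛ y)[n] = Σ(m=0 to 3) x[m] · y[(n-m) mod 4]

Computing each output sample:
(x ⊛ y)[0] = -15
(x ⊛ y)[1] = -6
(x ⊛ y)[2] = 15
(x ⊛ y)[3] = 9

x ⊛ y = [-15, -6, 15, 9]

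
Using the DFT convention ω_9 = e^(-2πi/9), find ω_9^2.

ω_9^2 = e^(-2πi·2/9)
= cos(-2π·2/9) + i·sin(-2π·2/9)
= cos(-4π/9) + i·sin(-4π/9)

ω_9^2 = cos(-4π/9) + i·sin(-4π/9) = 0.1736-0.9848i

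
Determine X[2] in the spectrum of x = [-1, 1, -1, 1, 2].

X[2] = Σ(n=0 to 4) x[n] · ω_5^(2n) where ω_5 = e^(-2πi/5)
= (-1)·ω_5^0 + (1)·ω_5^2 + (-1)·ω_5^4 + (1)·ω_5^6 + (2)·ω_5^8

X[2] = -3.4271-1.3143i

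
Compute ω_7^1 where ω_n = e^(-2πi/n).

ω_7^1 = e^(-2πi·1/7)
= cos(-2π·1/7) + i·sin(-2π·1/7)
= cos(-2π/7) + i·sin(-2π/7)

ω_7^1 = cos(-2π/7) + i·sin(-2π/7) = 0.6235-0.7818i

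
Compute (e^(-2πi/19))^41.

Since ω_19^19 = 1, powers reduce modulo 19.
41 mod 19 = 3
So ω_19^41 = ω_19^3 = e^(-2πi·3/19)

ω_19^41 = ω_19^3 = 0.5469-0.8372i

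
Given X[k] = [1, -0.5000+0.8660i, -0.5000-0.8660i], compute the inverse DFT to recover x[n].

x[n] = (1/3) Σ(k=0 to 2) X[k] · e^(2πikn/3)

Computing each x[n]:
x[0] = 0
x[1] = 0
x[2] = 1

x = [0, 0, 1]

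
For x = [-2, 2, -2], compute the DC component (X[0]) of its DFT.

X[0] = Σ(n=0 to 2) x[n] · ω_3^0 = Σ x[n]
= (-2) + (2) + (-2)

X[0] = -2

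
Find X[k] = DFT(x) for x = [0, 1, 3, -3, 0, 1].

X[k] = Σ(n=0 to 5) x[n] · ω_6^(nk)
where ω_6 = e^(-2πi/6)

Computing each X[k]:
X[0] = 2
X[1] = 2.5000-2.5981i
X[2] = -5.5000+2.5981i
X[3] = 4
X[4] = -5.5000-2.5981i
X[5] = 2.5000+2.5981i

X = [2, 2.5000-2.5981i, -5.5000+2.5981i, 4, -5.5000-2.5981i, 2.5000+2.5981i]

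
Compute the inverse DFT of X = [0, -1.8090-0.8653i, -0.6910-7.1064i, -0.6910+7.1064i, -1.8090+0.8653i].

x[n] = (1/5) Σ(k=0 to 4) X[k] · e^(2πikn/5)

Computing each x[n]:
x[0] = -1
x[1] = 2
x[2] = -2
x[3] = 3
x[4] = -2

x = [-1, 2, -2, 3, -2]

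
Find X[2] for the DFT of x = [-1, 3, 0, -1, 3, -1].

X[2] = Σ(n=0 to 5) x[n] · ω_6^(2n) where ω_6 = e^(-2πi/6)
= (-1)·ω_6^0 + (3)·ω_6^2 + (0)·ω_6^4 + (-1)·ω_6^6 + (3)·ω_6^8 + (-1)·ω_6^10

X[2] = -4.5000-6.0622i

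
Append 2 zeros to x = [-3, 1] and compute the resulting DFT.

Original 2-point DFT: [-2, -4]
Zero-padded 4-point DFT provides frequency interpolation.

DFT_4([x, 0, ...]) = [-2, -3-1i, -4, -3+1i]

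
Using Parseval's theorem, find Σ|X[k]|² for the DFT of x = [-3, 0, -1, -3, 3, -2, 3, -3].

Parseval: Σ|x[n]|² = (1/N)Σ|X[k]|², so Σ|X[k]|² = N·Σ|x[n]|² = 8·50.0000

Σ|X[k]|² = N·Σ|x[n]|² = 8·50.0000 = 400.0000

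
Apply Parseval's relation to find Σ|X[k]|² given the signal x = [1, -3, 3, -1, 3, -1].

Parseval: Σ|x[n]|² = (1/N)Σ|X[k]|², so Σ|X[k]|² = N·Σ|x[n]|² = 6·30.0000

Σ|X[k]|² = N·Σ|x[n]|² = 6·30.0000 = 180.0000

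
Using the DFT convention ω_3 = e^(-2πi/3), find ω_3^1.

ω_3^1 = e^(-2πi·1/3)
= cos(-2π·1/3) + i·sin(-2π·1/3)
= cos(-2π/3) + i·sin(-2π/3)

ω_3^1 = cos(-2π/3) + i·sin(-2π/3) = -0.5000-0.8660i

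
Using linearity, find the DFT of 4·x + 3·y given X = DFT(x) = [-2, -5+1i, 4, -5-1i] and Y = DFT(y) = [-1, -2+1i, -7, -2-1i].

By linearity: DFT(4x + 3y) = 4·DFT(x) + 3·DFT(y)
= 4·[-2, -5+1i, 4, -5-1i] + 3·[-1, -2+1i, -7, -2-1i]

Computing element-wise:
Z[0] = 4·(-2) + 3·(-1) = -11
Z[1] = 4·(-5+1i) + 3·(-2+1i) = -26+7i
Z[2] = 4·(4) + 3·(-7) = -5
Z[3] = 4·(-5-1i) + 3·(-2-1i) = -26-7i

DFT(4x + 3y) = 4·X + 3·Y = [-11, -26+7i, -5, -26-7i]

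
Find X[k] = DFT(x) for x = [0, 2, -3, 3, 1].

X[k] = Σ(n=0 to 4) x[n] · ω_5^(nk)
where ω_5 = e^(-2πi/5)

Computing each X[k]:
X[0] = 3
X[1] = 0.9271+2.5757i
X[2] = -2.4271-6.2941i
X[3] = -2.4271+6.2941i
X[4] = 0.9271-2.5757i

X = [3, 0.9271+2.5757i, -2.4271-6.2941i, -2.4271+6.2941i, 0.9271-2.5757i]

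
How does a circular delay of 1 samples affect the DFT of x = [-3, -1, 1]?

Time shift by 1: X_shifted[k] = ω_3^(1k) · X[k]
Shifted x = [1, -3, -1]

DFT(x[n-1]) = [-3, 3.0000+1.7321i, 3.0000-1.7321i]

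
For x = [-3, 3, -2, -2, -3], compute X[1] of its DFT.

X[1] = Σ(n=0 to 4) x[n] · ω_5^(1n) where ω_5 = e^(-2πi/5)
= (-3)·ω_5^0 + (3)·ω_5^1 + (-2)·ω_5^2 + (-2)·ω_5^3 + (-3)·ω_5^4

X[1] = 0.2361-5.7063i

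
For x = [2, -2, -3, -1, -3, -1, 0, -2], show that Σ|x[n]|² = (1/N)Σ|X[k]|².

Time domain:
Σ|x[n]|² = |2|² + |-2|² + |-3|² + |-1|² + |-3|² + |-1|² + |0|² + |-2|² = 32.0000

Frequency domain:
(1/8)Σ|X[k]|² = (1/8)(|-10|² + |3.5858+3.0000i|² + |2|² + |6.4142-3.0000i|² + |2|² + |6.4142+3.0000i|² + |2|² + |3.5858-3.0000i|²) = (1/8)·256.0000 = 32.0000

Both sides agree, confirming Parseval's theorem.

Σ|x[n]|² = (1/N)Σ|X[k]|² = 32.0000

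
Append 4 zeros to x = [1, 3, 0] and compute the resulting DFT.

Original 3-point DFT: [4, -0.5000-2.5981i, -0.5000+2.5981i]
Zero-padded 7-point DFT provides frequency interpolation.

DFT_7([x, 0, ...]) = [4, 2.8705-2.3455i, 0.3324-2.9248i, -1.7029-1.3017i, -1.7029+1.3017i, 0.3324+2.9248i, 2.8705+2.3455i]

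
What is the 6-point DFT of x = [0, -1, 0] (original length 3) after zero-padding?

Original 3-point DFT: [-1, 0.5000+0.8660i, 0.5000-0.8660i]
Zero-padded 6-point DFT provides frequency interpolation.

DFT_6([x, 0, ...]) = [-1, -0.5000+0.8660i, 0.5000+0.8660i, 1, 0.5000-0.8660i, -0.5000-0.8660i]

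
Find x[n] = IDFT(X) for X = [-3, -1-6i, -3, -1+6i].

x[n] = (1/4) Σ(k=0 to 3) X[k] · e^(2πikn/4)

Computing each x[n]:
x[0] = -2
x[1] = 3
x[2] = -1
x[3] = -3

x = [-2, 3, -1, -3]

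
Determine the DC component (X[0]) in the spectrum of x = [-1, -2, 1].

X[0] = Σ(n=0 to 2) x[n] · ω_3^0 = Σ x[n]
= (-1) + (-2) + (1)

X[0] = -2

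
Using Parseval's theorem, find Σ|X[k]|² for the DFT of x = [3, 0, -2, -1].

Parseval: Σ|x[n]|² = (1/N)Σ|X[k]|², so Σ|X[k]|² = N·Σ|x[n]|² = 4·14.0000

Σ|X[k]|² = N·Σ|x[n]|² = 4·14.0000 = 56.0000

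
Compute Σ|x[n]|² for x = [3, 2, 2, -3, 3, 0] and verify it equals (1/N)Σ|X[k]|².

Time domain:
Σ|x[n]|² = |3|² + |2|² + |2|² + |-3|² + |3|² + |0|² = 35.0000

Frequency domain:
(1/6)Σ|X[k]|² = (1/6)(|7|² + |4.5000-0.8660i|² + |-3.5000-2.5981i|² + |9|² + |-3.5000+2.5981i|² + |4.5000+0.8660i|²) = (1/6)·210.0000 = 35.0000

Both sides agree, confirming Parseval's theorem.

Σ|x[n]|² = (1/N)Σ|X[k]|² = 35.0000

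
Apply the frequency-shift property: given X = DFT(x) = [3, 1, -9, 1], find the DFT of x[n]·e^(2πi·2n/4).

Modulation property: DFT(ω_4^(-2n)·x[n]) = X[(k-2) mod 4], so circularly shift X by 2 positions.

X[k-2] = [-9, 1, 3, 1]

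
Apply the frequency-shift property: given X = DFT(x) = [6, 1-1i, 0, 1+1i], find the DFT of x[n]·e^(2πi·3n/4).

Modulation property: DFT(ω_4^(-3n)·x[n]) = X[(k-3) mod 4], so circularly shift X by 3 positions.

X[k-3] = [1-1i, 0, 1+1i, 6]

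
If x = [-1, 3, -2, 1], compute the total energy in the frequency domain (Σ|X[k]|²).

Parseval: Σ|x[n]|² = (1/N)Σ|X[k]|², so Σ|X[k]|² = N·Σ|x[n]|² = 4·15.0000

Σ|X[k]|² = N·Σ|x[n]|² = 4·15.0000 = 60.0000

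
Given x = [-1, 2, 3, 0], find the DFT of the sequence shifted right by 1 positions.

Time shift by 1: X_shifted[k] = ω_4^(1k) · X[k]
Shifted x = [0, -1, 2, 3]

DFT(x[n-1]) = [4, -2+4i, 0, -2-4i]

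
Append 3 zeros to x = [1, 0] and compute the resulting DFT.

Original 2-point DFT: [1, 1]
Zero-padded 5-point DFT provides frequency interpolation.

DFT_5([x, 0, ...]) = [1, 1, 1, 1, 1]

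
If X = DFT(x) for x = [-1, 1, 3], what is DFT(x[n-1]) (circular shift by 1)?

Time shift by 1: X_shifted[k] = ω_3^(1k) · X[k]
Shifted x = [3, -1, 1]

DFT(x[n-1]) = [3, 3.0000+1.7321i, 3.0000-1.7321i]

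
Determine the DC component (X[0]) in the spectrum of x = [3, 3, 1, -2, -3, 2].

X[0] = Σ(n=0 to 5) x[n] · ω_6^0 = Σ x[n]
= (3) + (3) + (1) + (-2) + (-3) + (2)

X[0] = 4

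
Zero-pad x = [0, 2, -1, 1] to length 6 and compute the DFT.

Original 4-point DFT: [2, 1-1i, -4, 1+1i]
Zero-padded 6-point DFT provides frequency interpolation.

DFT_6([x, 0, ...]) = [2, 0.5000-0.8660i, 0.5000-2.5981i, -4, 0.5000+2.5981i, 0.5000+0.8660i]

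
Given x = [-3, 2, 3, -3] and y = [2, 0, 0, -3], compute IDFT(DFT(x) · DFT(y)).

(x ⊛ y)[n] = Σ(m=0 to 3) x[m] · y[(n-m) mod 4]

Computing each output sample:
(x ⊛ y)[0] = -12
(x ⊛ y)[1] = -5
(x ⊛ y)[2] = 15
(x ⊛ y)[3] = 3

x ⊛ y = [-12, -5, 15, 3]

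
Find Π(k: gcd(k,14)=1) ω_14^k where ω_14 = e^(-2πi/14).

The primitive 14th roots of unity are ω_14^k for k coprime to 14: k ∈ {1, 3, 5, 9, 11, 13}
Their product equals the constant term of the cyclotomic polynomial Φ_14(x) up to sign.
For n ≥ 3, the product of all primitive nth roots of unity is 1. (For n=1 it is 1; for n=2 it is -1.)

1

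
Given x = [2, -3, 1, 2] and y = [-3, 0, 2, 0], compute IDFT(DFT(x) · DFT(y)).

(x ⊛ y)[n] = Σ(m=0 to 3) x[m] · y[(n-m) mod 4]

Computing each output sample:
(x ⊛ y)[0] = -4
(x ⊛ y)[1] = 13
(x ⊛ y)[2] = 1
(x ⊛ y)[3] = -12

x ⊛ y = [-4, 13, 1, -12]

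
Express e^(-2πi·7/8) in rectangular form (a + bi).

ω_8^7 = e^(-2πi·7/8)
= cos(-2π·7/8) + i·sin(-2π·7/8)
= cos(-14π/8) + i·sin(-14π/8)

ω_8^7 = cos(-14π/8) + i·sin(-14π/8) = 0.7071+0.7071i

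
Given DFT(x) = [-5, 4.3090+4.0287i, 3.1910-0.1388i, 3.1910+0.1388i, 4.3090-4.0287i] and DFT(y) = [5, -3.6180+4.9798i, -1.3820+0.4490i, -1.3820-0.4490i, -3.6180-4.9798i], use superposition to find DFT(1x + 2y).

By linearity: DFT(1x + 2y) = 1·DFT(x) + 2·DFT(y)
= 1·[-5, 4.3090+4.0287i, 3.1910-0.1388i, 3.1910+0.1388i, 4.3090-4.0287i] + 2·[5, -3.6180+4.9798i, -1.3820+0.4490i, -1.3820-0.4490i, -3.6180-4.9798i]

Computing element-wise:
Z[0] = 1·(-5) + 2·(5) = 5
Z[1] = 1·(4.3090+4.0287i) + 2·(-3.6180+4.9798i) = -2.9270+13.9883i
Z[2] = 1·(3.1910-0.1388i) + 2·(-1.3820+0.4490i) = 0.4270+0.7592i
Z[3] = 1·(3.1910+0.1388i) + 2·(-1.3820-0.4490i) = 0.4270-0.7592i
Z[4] = 1·(4.3090-4.0287i) + 2·(-3.6180-4.9798i) = -2.9270-13.9883i

DFT(1x + 2y) = 1·X + 2·Y = [5, -2.9270+13.9883i, 0.4270+0.7592i, 0.4270-0.7592i, -2.9270-13.9883i]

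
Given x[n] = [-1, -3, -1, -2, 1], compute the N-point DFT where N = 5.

X[k] = Σ(n=0 to 4) x[n] · ω_5^(nk)
where ω_5 = e^(-2πi/5)

Computing each X[k]:
X[0] = -6
X[1] = 0.8090+3.2164i
X[2] = -0.3090+3.3022i
X[3] = -0.3090-3.3022i
X[4] = 0.8090-3.2164i

X = [-6, 0.8090+3.2164i, -0.3090+3.3022i, -0.3090-3.3022i, 0.8090-3.2164i]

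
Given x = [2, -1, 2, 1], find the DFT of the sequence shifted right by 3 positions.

Time shift by 3: X_shifted[k] = ω_4^(3k) · X[k]
Shifted x = [-1, 2, 1, 2]

DFT(x[n-3]) = [4, -2, -4, -2]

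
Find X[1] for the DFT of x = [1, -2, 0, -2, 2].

X[1] = Σ(n=0 to 4) x[n] · ω_5^(1n) where ω_5 = e^(-2πi/5)
= (1)·ω_5^0 + (-2)·ω_5^1 + (0)·ω_5^2 + (-2)·ω_5^3 + (2)·ω_5^4

X[1] = 2.6180+2.6287i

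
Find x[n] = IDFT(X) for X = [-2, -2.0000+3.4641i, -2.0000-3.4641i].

x[n] = (1/3) Σ(k=0 to 2) X[k] · e^(2πikn/3)

Computing each x[n]:
x[0] = -2
x[1] = -2
x[2] = 2

x = [-2, -2, 2]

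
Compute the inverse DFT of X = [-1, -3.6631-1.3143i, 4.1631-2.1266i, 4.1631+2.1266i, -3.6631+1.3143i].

x[n] = (1/5) Σ(k=0 to 4) X[k] · e^(2πikn/5)

Computing each x[n]:
x[0] = 0
x[1] = -1
x[2] = 1
x[3] = 2
x[4] = -3

x = [0, -1, 1, 2, -3]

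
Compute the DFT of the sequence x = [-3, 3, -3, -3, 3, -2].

X[k] = Σ(n=0 to 5) x[n] · ω_6^(nk)
where ω_6 = e^(-2πi/6)

Computing each X[k]:
X[0] = -5
X[1] = 0.5000+0.8660i
X[2] = -6.5000-9.5263i
X[3] = -1
X[4] = -6.5000+9.5263i
X[5] = 0.5000-0.8660i

X = [-5, 0.5000+0.8660i, -6.5000-9.5263i, -1, -6.5000+9.5263i, 0.5000-0.8660i]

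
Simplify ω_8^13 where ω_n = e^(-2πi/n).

Since ω_8^8 = 1, powers reduce modulo 8.
13 mod 8 = 5
So ω_8^13 = ω_8^5 = e^(-2πi·5/8)

ω_8^13 = ω_8^5 = -0.7071+0.7071i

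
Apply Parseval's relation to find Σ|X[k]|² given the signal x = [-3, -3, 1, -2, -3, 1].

Parseval: Σ|x[n]|² = (1/N)Σ|X[k]|², so Σ|X[k]|² = N·Σ|x[n]|² = 6·33.0000

Σ|X[k]|² = N·Σ|x[n]|² = 6·33.0000 = 198.0000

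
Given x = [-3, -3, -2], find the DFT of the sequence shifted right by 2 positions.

Time shift by 2: X_shifted[k] = ω_3^(2k) · X[k]
Shifted x = [-3, -2, -3]

DFT(x[n-2]) = [-8, -0.5000-0.8660i, -0.5000+0.8660i]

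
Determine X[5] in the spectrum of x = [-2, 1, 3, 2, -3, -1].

X[5] = Σ(n=0 to 5) x[n] · ω_6^(5n) where ω_6 = e^(-2πi/6)
= (-2)·ω_6^0 + (1)·ω_6^5 + (3)·ω_6^10 + (2)·ω_6^15 + (-3)·ω_6^20 + (-1)·ω_6^25

X[5] = -4.0000+6.9282i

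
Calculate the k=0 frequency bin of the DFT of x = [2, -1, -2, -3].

X[0] = Σ(n=0 to 3) x[n] · ω_4^0 = Σ x[n]
= (2) + (-1) + (-2) + (-3)

X[0] = -4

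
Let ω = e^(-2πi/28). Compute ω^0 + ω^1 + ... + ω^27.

Sum of all nth roots of unity equals 0 for n > 1 (geometric series with r ≠ 1).

0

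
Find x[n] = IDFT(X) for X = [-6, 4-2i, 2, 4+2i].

x[n] = (1/4) Σ(k=0 to 3) X[k] · e^(2πikn/4)

Computing each x[n]:
x[0] = 1
x[1] = -1
x[2] = -3
x[3] = -3

x = [1, -1, -3, -3]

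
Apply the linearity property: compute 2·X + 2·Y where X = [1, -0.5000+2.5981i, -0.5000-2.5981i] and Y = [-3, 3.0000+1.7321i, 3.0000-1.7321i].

By linearity: DFT(2x + 2y) = 2·DFT(x) + 2·DFT(y)
= 2·[1, -0.5000+2.5981i, -0.5000-2.5981i] + 2·[-3, 3.0000+1.7321i, 3.0000-1.7321i]

Computing element-wise:
Z[0] = 2·(1) + 2·(-3) = -4
Z[1] = 2·(-0.5000+2.5981i) + 2·(3.0000+1.7321i) = 5.0000+8.6604i
Z[2] = 2·(-0.5000-2.5981i) + 2·(3.0000-1.7321i) = 5.0000-8.6604i

DFT(2x + 2y) = 2·X + 2·Y = [-4, 5.0000+8.6604i, 5.0000-8.6604i]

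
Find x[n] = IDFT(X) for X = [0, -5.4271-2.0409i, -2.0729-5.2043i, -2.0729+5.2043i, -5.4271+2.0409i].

x[n] = (1/5) Σ(k=0 to 4) X[k] · e^(2πikn/5)

Computing each x[n]:
x[0] = -3
x[1] = 2
x[2] = 0
x[3] = 3
x[4] = -2

x = [-3, 2, 0, 3, -2]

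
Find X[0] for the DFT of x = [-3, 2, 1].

X[0] = Σ(n=0 to 2) x[n] · ω_3^0 = Σ x[n]
= (-3) + (2) + (1)

X[0] = 0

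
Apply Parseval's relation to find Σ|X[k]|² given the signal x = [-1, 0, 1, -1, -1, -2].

Parseval: Σ|x[n]|² = (1/N)Σ|X[k]|², so Σ|X[k]|² = N·Σ|x[n]|² = 6·8.0000

Σ|X[k]|² = N·Σ|x[n]|² = 6·8.0000 = 48.0000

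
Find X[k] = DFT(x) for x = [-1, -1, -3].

X[k] = Σ(n=0 to 2) x[n] · ω_3^(nk)
where ω_3 = e^(-2πi/3)

Computing each X[k]:
X[0] = -5
X[1] = 1.0000-1.7321i
X[2] = 1.0000+1.7321i

X = [-5, 1.0000-1.7321i, 1.0000+1.7321i]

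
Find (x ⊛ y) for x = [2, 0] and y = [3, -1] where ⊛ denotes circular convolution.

(x ⊛ y)[n] = Σ(m=0 to 1) x[m] · y[(n-m) mod 2]

Computing each output sample:
(x ⊛ y)[0] = 6
(x ⊛ y)[1] = -2

x ⊛ y = [6, -2]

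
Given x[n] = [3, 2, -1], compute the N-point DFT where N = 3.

X[k] = Σ(n=0 to 2) x[n] · ω_3^(nk)
where ω_3 = e^(-2πi/3)

Computing each X[k]:
X[0] = 4
X[1] = 2.5000-2.5981i
X[2] = 2.5000+2.5981i

X = [4, 2.5000-2.5981i, 2.5000+2.5981i]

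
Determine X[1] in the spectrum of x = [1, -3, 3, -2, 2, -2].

X[1] = Σ(n=0 to 5) x[n] · ω_6^(1n) where ω_6 = e^(-2πi/6)
= (1)·ω_6^0 + (-3)·ω_6^1 + (3)·ω_6^2 + (-2)·ω_6^3 + (2)·ω_6^4 + (-2)·ω_6^5

X[1] = -2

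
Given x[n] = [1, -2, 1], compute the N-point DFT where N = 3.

X[k] = Σ(n=0 to 2) x[n] · ω_3^(nk)
where ω_3 = e^(-2πi/3)

Computing each X[k]:
X[0] = 0
X[1] = 1.5000+2.5981i
X[2] = 1.5000-2.5981i

X = [0, 1.5000+2.5981i, 1.5000-2.5981i]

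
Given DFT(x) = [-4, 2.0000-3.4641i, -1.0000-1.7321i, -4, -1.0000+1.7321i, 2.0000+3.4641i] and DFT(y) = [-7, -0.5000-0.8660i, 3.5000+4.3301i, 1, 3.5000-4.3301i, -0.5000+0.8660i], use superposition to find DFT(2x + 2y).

By linearity: DFT(2x + 2y) = 2·DFT(x) + 2·DFT(y)
= 2·[-4, 2.0000-3.4641i, -1.0000-1.7321i, -4, -1.0000+1.7321i, 2.0000+3.4641i] + 2·[-7, -0.5000-0.8660i, 3.5000+4.3301i, 1, 3.5000-4.3301i, -0.5000+0.8660i]

Computing element-wise:
Z[0] = 2·(-4) + 2·(-7) = -22
Z[1] = 2·(2.0000-3.4641i) + 2·(-0.5000-0.8660i) = 3.0000-8.6602i
Z[2] = 2·(-1.0000-1.7321i) + 2·(3.5000+4.3301i) = 5.0000+5.1960i
Z[3] = 2·(-4) + 2·(1) = -6
Z[4] = 2·(-1.0000+1.7321i) + 2·(3.5000-4.3301i) = 5.0000-5.1960i
Z[5] = 2·(2.0000+3.4641i) + 2·(-0.5000+0.8660i) = 3.0000+8.6602i

DFT(2x + 2y) = 2·X + 2·Y = [-22, 3.0000-8.6602i, 5.0000+5.1960i, -6, 5.0000-5.1960i, 3.0000+8.6602i]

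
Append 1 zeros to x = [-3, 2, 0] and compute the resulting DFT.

Original 3-point DFT: [-1, -4.0000-1.7321i, -4.0000+1.7321i]
Zero-padded 4-point DFT provides frequency interpolation.

DFT_4([x, 0, ...]) = [-1, -3-2i, -5, -3+2i]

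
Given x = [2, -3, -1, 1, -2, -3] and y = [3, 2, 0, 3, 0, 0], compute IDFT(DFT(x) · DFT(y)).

(x ⊛ y)[n] = Σ(m=0 to 5) x[m] · y[(n-m) mod 6]

Computing each output sample:
(x ⊛ y)[0] = 3
(x ⊛ y)[1] = -11
(x ⊛ y)[2] = -18
(x ⊛ y)[3] = 7
(x ⊛ y)[4] = -13
(x ⊛ y)[5] = -16

x ⊛ y = [3, -11, -18, 7, -13, -16]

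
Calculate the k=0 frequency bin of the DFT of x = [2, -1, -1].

X[0] = Σ(n=0 to 2) x[n] · ω_3^0 = Σ x[n]
= (2) + (-1) + (-1)

X[0] = 0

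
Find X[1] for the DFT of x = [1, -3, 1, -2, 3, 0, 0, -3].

X[1] = Σ(n=0 to 7) x[n] · ω_8^(1n) where ω_8 = e^(-2πi/8)
= (1)·ω_8^0 + (-3)·ω_8^1 + (1)·ω_8^2 + (-2)·ω_8^3 + (3)·ω_8^4 + (0)·ω_8^5 + (0)·ω_8^6 + (-3)·ω_8^7

X[1] = -4.8284+0.4142i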